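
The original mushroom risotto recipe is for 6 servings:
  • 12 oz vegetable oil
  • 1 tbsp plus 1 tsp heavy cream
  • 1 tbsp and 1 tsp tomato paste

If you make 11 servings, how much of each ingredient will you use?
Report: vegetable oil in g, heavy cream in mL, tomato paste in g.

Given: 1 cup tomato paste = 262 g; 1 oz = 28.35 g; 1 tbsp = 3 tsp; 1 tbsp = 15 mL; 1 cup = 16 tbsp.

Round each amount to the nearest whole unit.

vegetable oil: 624 g; heavy cream: 37 mL; tomato paste: 40 g

Scaling factor: 11/6.
vegetable oil: 12 oz × 11/6 × 28.35 g/oz ≈ 624 g
heavy cream: (1 tbsp + 1 tsp = 4/3 tbsp) × 11/6 × 15 mL/tbsp ≈ 37 mL
tomato paste: (1 tbsp + 1 tsp = 4/3 tbsp) × 11/6 ÷ 16 tbsp/cup × 262 g/cup ≈ 40 g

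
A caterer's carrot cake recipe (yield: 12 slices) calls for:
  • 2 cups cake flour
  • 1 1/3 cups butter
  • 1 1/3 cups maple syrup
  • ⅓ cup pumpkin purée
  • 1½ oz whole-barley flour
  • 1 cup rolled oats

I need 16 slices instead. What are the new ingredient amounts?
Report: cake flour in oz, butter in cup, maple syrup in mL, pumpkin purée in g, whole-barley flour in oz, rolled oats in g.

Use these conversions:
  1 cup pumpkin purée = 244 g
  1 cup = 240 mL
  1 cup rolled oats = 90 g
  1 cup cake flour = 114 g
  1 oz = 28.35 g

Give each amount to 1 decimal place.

Scaling factor: 16/12 = 4/3.
cake flour: 2 cup × 4/3 × 114 g/cup ÷ 28.35 g/oz ≈ 10.7 oz
butter: 4/3 cup × 4/3 ≈ 1.8 cup
maple syrup: 4/3 cup × 4/3 × 240 mL/cup ≈ 426.7 mL
pumpkin purée: 1/3 cup × 4/3 × 244 g/cup ≈ 108.4 g
whole-barley flour: 1.5 oz × 4/3 = 2.0 oz
rolled oats: 1 cup × 4/3 × 90 g/cup = 120.0 g

cake flour: 10.7 oz; butter: 1.8 cup; maple syrup: 426.7 mL; pumpkin purée: 108.4 g; whole-barley flour: 2.0 oz; rolled oats: 120.0 g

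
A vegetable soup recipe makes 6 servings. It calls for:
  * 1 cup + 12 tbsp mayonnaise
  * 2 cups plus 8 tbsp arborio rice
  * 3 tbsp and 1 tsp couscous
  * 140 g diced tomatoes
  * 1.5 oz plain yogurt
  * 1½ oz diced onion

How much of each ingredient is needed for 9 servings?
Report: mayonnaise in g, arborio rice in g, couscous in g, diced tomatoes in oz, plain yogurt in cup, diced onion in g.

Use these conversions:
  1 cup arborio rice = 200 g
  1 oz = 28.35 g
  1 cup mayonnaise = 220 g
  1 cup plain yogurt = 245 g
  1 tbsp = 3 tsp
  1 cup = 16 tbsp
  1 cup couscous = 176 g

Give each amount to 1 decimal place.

Scaling factor: 9/6 = 3/2 = 1.5.
mayonnaise: (1 cup + 12 tbsp = 1.75 cup) × 3/2 × 220 g/cup = 577.5 g
arborio rice: (2 cup + 8 tbsp = 2.5 cup) × 3/2 × 200 g/cup = 750.0 g
couscous: (3 tbsp + 1 tsp = 10/3 tbsp) × 3/2 ÷ 16 tbsp/cup × 176 g/cup = 55.0 g
diced tomatoes: 140 g × 3/2 ÷ 28.35 g/oz ≈ 7.4 oz
plain yogurt: 1.5 oz × 3/2 × 28.35 g/oz ÷ 245 g/cup ≈ 0.3 cup
diced onion: 1.5 oz × 3/2 × 28.35 g/oz ≈ 63.8 g

mayonnaise: 577.5 g; arborio rice: 750.0 g; couscous: 55.0 g; diced tomatoes: 7.4 oz; plain yogurt: 0.3 cup; diced onion: 63.8 g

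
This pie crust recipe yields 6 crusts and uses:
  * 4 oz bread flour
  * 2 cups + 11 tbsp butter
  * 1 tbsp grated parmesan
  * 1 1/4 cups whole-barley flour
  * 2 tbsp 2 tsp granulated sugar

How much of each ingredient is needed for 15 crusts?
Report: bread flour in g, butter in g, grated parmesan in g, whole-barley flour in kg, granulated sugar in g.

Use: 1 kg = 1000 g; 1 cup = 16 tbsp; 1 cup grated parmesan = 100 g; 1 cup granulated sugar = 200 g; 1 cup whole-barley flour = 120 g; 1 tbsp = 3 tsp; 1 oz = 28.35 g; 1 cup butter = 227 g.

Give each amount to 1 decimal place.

Scaling factor: 15/6 = 5/2 = 2.5.
bread flour: 4 oz × 5/2 × 28.35 g/oz = 283.5 g
butter: (2 cup + 11 tbsp = 2.6875 cup) × 5/2 × 227 g/cup ≈ 1525.2 g
grated parmesan: 1 tbsp × 5/2 ÷ 16 tbsp/cup × 100 g/cup ≈ 15.6 g
whole-barley flour: 1.25 cup × 5/2 × 120 g/cup ÷ 1000 g/kg ≈ 0.4 kg
granulated sugar: (2 tbsp + 2 tsp = 8/3 tbsp) × 5/2 ÷ 16 tbsp/cup × 200 g/cup ≈ 83.3 g

bread flour: 283.5 g; butter: 1525.2 g; grated parmesan: 15.6 g; whole-barley flour: 0.4 kg; granulated sugar: 83.3 g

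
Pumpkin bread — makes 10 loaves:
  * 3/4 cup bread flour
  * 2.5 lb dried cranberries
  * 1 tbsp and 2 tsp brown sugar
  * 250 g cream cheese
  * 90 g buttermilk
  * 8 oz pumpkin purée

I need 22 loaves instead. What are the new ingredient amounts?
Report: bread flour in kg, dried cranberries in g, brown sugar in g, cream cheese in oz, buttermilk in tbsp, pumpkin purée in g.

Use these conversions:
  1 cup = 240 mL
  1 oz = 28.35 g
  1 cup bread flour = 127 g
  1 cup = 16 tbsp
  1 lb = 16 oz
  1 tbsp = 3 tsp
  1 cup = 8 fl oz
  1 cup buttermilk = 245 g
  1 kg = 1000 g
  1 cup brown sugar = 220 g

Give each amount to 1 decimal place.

Scaling factor: 22/10 = 11/5 = 2.2.
bread flour: 0.75 cup × 11/5 × 127 g/cup ÷ 1000 g/kg ≈ 0.2 kg
dried cranberries: 2.5 lb × 11/5 × 16 oz/lb × 28.35 g/oz = 2494.8 g
brown sugar: (1 tbsp + 2 tsp = 5/3 tbsp) × 11/5 ÷ 16 tbsp/cup × 220 g/cup ≈ 50.4 g
cream cheese: 250 g × 11/5 ÷ 28.35 g/oz ≈ 19.4 oz
buttermilk: 90 g × 11/5 ÷ 245 g/cup × 16 tbsp/cup ≈ 12.9 tbsp
pumpkin purée: 8 oz × 11/5 × 28.35 g/oz ≈ 499.0 g

bread flour: 0.2 kg; dried cranberries: 2494.8 g; brown sugar: 50.4 g; cream cheese: 19.4 oz; buttermilk: 12.9 tbsp; pumpkin purée: 499.0 g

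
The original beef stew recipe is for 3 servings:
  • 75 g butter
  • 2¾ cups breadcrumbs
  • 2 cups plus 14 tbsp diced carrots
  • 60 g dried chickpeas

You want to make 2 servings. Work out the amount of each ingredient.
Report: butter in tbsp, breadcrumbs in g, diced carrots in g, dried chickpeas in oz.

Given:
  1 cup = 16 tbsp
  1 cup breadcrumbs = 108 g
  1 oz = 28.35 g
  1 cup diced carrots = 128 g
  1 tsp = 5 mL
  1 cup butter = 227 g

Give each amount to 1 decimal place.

Scaling factor: 2/3.
butter: 75 g × 2/3 ÷ 227 g/cup × 16 tbsp/cup ≈ 3.5 tbsp
breadcrumbs: 2.75 cup × 2/3 × 108 g/cup = 198.0 g
diced carrots: (2 cup + 14 tbsp = 2.875 cup) × 2/3 × 128 g/cup ≈ 245.3 g
dried chickpeas: 60 g × 2/3 ÷ 28.35 g/oz ≈ 1.4 oz

butter: 3.5 tbsp; breadcrumbs: 198.0 g; diced carrots: 245.3 g; dried chickpeas: 1.4 oz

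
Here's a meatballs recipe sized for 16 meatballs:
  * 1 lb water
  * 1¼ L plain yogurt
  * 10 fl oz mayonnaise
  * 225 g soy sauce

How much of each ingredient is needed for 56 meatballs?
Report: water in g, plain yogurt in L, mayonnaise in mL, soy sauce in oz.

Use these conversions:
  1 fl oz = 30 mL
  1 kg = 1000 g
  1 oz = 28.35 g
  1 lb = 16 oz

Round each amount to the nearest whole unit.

water: 1588 g; plain yogurt: 4 L; mayonnaise: 1050 mL; soy sauce: 28 oz

Scaling factor: 56/16 = 7/2 = 3.5.
water: 1 lb × 7/2 × 16 oz/lb × 28.35 g/oz ≈ 1588 g
plain yogurt: 1.25 L × 7/2 ≈ 4 L
mayonnaise: 10 fl oz × 7/2 × 30 mL/fl oz = 1050 mL
soy sauce: 225 g × 7/2 ÷ 28.35 g/oz ≈ 28 oz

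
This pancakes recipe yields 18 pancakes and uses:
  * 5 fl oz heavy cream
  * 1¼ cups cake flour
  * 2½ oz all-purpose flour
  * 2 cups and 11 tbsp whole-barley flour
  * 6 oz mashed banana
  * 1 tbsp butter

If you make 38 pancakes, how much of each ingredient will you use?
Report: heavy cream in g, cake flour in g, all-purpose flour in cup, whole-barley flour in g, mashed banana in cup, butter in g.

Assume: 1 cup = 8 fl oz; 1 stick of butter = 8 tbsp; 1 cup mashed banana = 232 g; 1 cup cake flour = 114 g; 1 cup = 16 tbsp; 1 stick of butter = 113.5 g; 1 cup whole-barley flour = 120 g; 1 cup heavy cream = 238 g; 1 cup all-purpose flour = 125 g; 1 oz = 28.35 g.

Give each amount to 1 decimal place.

Scaling factor: 38/18 = 19/9.
heavy cream: 5 fl oz × 19/9 ÷ 8 fl oz/cup × 238 g/cup ≈ 314.0 g
cake flour: 1.25 cup × 19/9 × 114 g/cup ≈ 300.8 g
all-purpose flour: 2.5 oz × 19/9 × 28.35 g/oz ÷ 125 g/cup ≈ 1.2 cup
whole-barley flour: (2 cup + 11 tbsp = 2.6875 cup) × 19/9 × 120 g/cup ≈ 680.8 g
mashed banana: 6 oz × 19/9 × 28.35 g/oz ÷ 232 g/cup ≈ 1.5 cup
butter: 1 tbsp × 19/9 ÷ 8 tbsp/stick × 113.5 g/stick ≈ 30.0 g

heavy cream: 314.0 g; cake flour: 300.8 g; all-purpose flour: 1.2 cup; whole-barley flour: 680.8 g; mashed banana: 1.5 cup; butter: 30.0 g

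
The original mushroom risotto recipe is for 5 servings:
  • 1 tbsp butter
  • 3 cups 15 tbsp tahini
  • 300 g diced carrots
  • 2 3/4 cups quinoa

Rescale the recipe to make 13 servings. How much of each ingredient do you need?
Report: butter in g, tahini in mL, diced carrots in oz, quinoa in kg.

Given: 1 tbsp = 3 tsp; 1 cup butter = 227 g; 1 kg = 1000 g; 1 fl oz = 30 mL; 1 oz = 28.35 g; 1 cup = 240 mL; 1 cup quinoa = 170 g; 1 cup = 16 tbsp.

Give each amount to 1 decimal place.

Scaling factor: 13/5 = 2.6.
butter: 1 tbsp × 13/5 ÷ 16 tbsp/cup × 227 g/cup ≈ 36.9 g
tahini: (3 cup + 15 tbsp = 3.9375 cup) × 13/5 × 240 mL/cup = 2457.0 mL
diced carrots: 300 g × 13/5 ÷ 28.35 g/oz ≈ 27.5 oz
quinoa: 2.75 cup × 13/5 × 170 g/cup ÷ 1000 g/kg ≈ 1.2 kg

butter: 36.9 g; tahini: 2457.0 mL; diced carrots: 27.5 oz; quinoa: 1.2 kg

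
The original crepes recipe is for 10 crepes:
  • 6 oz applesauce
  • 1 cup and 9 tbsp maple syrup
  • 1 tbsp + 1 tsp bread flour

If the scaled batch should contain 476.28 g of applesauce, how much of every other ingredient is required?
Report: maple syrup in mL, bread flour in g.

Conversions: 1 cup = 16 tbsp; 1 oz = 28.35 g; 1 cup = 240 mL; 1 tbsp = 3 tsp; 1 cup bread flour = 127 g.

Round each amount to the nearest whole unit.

The original recipe has 170.1 g of applesauce, so the scaling factor is 476.28 ÷ 170.1 = 14/5 = 2.8.
maple syrup: (1 cup + 9 tbsp = 1.5625 cup) × 14/5 × 240 mL/cup = 1050 mL
bread flour: (1 tbsp + 1 tsp = 4/3 tbsp) × 14/5 ÷ 16 tbsp/cup × 127 g/cup ≈ 30 g

maple syrup: 1050 mL; bread flour: 30 g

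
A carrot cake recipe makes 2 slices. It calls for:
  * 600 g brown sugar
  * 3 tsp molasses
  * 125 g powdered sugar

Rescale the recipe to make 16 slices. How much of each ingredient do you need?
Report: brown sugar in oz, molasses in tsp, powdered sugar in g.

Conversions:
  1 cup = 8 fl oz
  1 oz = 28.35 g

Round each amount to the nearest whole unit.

brown sugar: 169 oz; molasses: 24 tsp; powdered sugar: 1000 g

Scaling factor: 16/2 = 8.
brown sugar: 600 g × 8 ÷ 28.35 g/oz ≈ 169 oz
molasses: 3 tsp × 8 = 24 tsp
powdered sugar: 125 g × 8 = 1000 g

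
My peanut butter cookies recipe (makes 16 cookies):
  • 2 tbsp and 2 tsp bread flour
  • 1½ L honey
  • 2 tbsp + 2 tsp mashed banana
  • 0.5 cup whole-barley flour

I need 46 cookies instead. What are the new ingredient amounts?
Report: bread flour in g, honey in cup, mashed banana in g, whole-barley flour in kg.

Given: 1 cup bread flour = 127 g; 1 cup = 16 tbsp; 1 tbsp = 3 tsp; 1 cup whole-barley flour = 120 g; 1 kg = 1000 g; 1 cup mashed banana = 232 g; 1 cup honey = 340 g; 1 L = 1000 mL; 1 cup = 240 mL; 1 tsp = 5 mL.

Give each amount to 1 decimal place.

Scaling factor: 46/16 = 23/8 = 2.875.
bread flour: (2 tbsp + 2 tsp = 8/3 tbsp) × 23/8 ÷ 16 tbsp/cup × 127 g/cup ≈ 60.9 g
honey: 1.5 L × 23/8 × 1000 mL/L ÷ 240 mL/cup ≈ 18.0 cup
mashed banana: (2 tbsp + 2 tsp = 8/3 tbsp) × 23/8 ÷ 16 tbsp/cup × 232 g/cup ≈ 111.2 g
whole-barley flour: 0.5 cup × 23/8 × 120 g/cup ÷ 1000 g/kg ≈ 0.2 kg

bread flour: 60.9 g; honey: 18.0 cup; mashed banana: 111.2 g; whole-barley flour: 0.2 kg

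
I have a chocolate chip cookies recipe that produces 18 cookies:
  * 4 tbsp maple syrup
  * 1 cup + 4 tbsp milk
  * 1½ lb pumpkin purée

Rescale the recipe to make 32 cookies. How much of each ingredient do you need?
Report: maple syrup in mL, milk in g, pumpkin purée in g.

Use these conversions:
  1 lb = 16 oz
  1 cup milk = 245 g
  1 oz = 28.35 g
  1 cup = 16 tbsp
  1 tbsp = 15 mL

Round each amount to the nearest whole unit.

maple syrup: 107 mL; milk: 544 g; pumpkin purée: 1210 g

Scaling factor: 32/18 = 16/9.
maple syrup: 4 tbsp × 16/9 × 15 mL/tbsp ≈ 107 mL
milk: (1 cup + 4 tbsp = 1.25 cup) × 16/9 × 245 g/cup ≈ 544 g
pumpkin purée: 1.5 lb × 16/9 × 16 oz/lb × 28.35 g/oz ≈ 1210 g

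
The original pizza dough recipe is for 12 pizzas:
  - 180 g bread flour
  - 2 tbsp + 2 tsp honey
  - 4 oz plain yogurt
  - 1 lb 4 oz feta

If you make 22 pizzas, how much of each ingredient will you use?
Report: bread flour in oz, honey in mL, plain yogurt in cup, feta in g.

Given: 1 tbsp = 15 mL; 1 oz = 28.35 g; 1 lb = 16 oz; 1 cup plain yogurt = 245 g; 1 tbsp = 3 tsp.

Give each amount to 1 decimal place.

bread flour: 11.6 oz; honey: 73.3 mL; plain yogurt: 0.8 cup; feta: 1039.5 g

Scaling factor: 22/12 = 11/6.
bread flour: 180 g × 11/6 ÷ 28.35 g/oz ≈ 11.6 oz
honey: (2 tbsp + 2 tsp = 8/3 tbsp) × 11/6 × 15 mL/tbsp ≈ 73.3 mL
plain yogurt: 4 oz × 11/6 × 28.35 g/oz ÷ 245 g/cup ≈ 0.8 cup
feta: (1 lb + 4 oz = 1.25 lb) × 11/6 × 16 oz/lb × 28.35 g/oz = 1039.5 g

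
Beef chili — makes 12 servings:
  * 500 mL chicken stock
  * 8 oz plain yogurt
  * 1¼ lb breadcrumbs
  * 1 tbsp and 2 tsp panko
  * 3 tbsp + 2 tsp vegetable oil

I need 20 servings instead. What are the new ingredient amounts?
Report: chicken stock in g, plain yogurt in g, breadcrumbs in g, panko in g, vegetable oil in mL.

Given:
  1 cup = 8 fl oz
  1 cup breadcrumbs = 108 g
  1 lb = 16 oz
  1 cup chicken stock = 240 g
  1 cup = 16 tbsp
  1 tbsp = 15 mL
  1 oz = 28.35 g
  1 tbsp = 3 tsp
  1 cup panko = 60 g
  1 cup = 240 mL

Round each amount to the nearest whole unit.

Scaling factor: 20/12 = 5/3.
chicken stock: 500 mL × 5/3 ÷ 240 mL/cup × 240 g/cup ≈ 833 g
plain yogurt: 8 oz × 5/3 × 28.35 g/oz = 378 g
breadcrumbs: 1.25 lb × 5/3 × 16 oz/lb × 28.35 g/oz = 945 g
panko: (1 tbsp + 2 tsp = 5/3 tbsp) × 5/3 ÷ 16 tbsp/cup × 60 g/cup ≈ 10 g
vegetable oil: (3 tbsp + 2 tsp = 11/3 tbsp) × 5/3 × 15 mL/tbsp ≈ 92 mL

chicken stock: 833 g; plain yogurt: 378 g; breadcrumbs: 945 g; panko: 10 g; vegetable oil: 92 mL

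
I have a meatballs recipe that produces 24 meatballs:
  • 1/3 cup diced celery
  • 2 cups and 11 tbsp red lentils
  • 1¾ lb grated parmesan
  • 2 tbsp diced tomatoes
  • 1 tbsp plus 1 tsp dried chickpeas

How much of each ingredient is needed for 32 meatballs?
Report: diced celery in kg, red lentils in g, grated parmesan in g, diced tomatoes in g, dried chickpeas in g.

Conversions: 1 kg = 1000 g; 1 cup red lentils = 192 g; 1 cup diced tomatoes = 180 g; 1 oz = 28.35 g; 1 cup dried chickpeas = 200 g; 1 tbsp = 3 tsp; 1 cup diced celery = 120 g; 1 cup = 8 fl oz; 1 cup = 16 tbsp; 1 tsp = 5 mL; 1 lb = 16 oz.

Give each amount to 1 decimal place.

diced celery: 0.1 kg; red lentils: 688.0 g; grated parmesan: 1058.4 g; diced tomatoes: 30.0 g; dried chickpeas: 22.2 g

Scaling factor: 32/24 = 4/3.
diced celery: 1/3 cup × 4/3 × 120 g/cup ÷ 1000 g/kg ≈ 0.1 kg
red lentils: (2 cup + 11 tbsp = 2.6875 cup) × 4/3 × 192 g/cup = 688.0 g
grated parmesan: 1.75 lb × 4/3 × 16 oz/lb × 28.35 g/oz = 1058.4 g
diced tomatoes: 2 tbsp × 4/3 ÷ 16 tbsp/cup × 180 g/cup = 30.0 g
dried chickpeas: (1 tbsp + 1 tsp = 4/3 tbsp) × 4/3 ÷ 16 tbsp/cup × 200 g/cup ≈ 22.2 g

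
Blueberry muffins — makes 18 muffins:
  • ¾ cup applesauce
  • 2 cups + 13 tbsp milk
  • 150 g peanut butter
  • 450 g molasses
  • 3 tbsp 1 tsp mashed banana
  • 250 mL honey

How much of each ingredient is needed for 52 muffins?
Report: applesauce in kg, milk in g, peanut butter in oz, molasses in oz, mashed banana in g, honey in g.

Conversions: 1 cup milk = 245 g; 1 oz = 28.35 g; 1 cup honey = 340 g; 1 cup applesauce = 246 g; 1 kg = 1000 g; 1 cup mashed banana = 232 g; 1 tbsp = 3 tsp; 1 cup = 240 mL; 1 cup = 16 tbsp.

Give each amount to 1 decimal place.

applesauce: 0.5 kg; milk: 1990.6 g; peanut butter: 15.3 oz; molasses: 45.9 oz; mashed banana: 139.6 g; honey: 1023.1 g

Scaling factor: 52/18 = 26/9.
applesauce: 0.75 cup × 26/9 × 246 g/cup ÷ 1000 g/kg ≈ 0.5 kg
milk: (2 cup + 13 tbsp = 2.8125 cup) × 26/9 × 245 g/cup ≈ 1990.6 g
peanut butter: 150 g × 26/9 ÷ 28.35 g/oz ≈ 15.3 oz
molasses: 450 g × 26/9 ÷ 28.35 g/oz ≈ 45.9 oz
mashed banana: (3 tbsp + 1 tsp = 10/3 tbsp) × 26/9 ÷ 16 tbsp/cup × 232 g/cup ≈ 139.6 g
honey: 250 mL × 26/9 ÷ 240 mL/cup × 340 g/cup ≈ 1023.1 g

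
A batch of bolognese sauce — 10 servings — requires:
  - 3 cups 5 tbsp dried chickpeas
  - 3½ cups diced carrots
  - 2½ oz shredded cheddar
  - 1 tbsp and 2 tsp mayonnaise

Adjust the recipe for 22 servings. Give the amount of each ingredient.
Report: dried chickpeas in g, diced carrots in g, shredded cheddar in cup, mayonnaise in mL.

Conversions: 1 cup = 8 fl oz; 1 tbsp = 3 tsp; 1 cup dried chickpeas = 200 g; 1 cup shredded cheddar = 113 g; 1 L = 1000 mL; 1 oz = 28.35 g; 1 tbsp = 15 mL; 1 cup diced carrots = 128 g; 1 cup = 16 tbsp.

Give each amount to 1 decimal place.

dried chickpeas: 1457.5 g; diced carrots: 985.6 g; shredded cheddar: 1.4 cup; mayonnaise: 55.0 mL

Scaling factor: 22/10 = 11/5 = 2.2.
dried chickpeas: (3 cup + 5 tbsp = 3.3125 cup) × 11/5 × 200 g/cup = 1457.5 g
diced carrots: 3.5 cup × 11/5 × 128 g/cup = 985.6 g
shredded cheddar: 2.5 oz × 11/5 × 28.35 g/oz ÷ 113 g/cup ≈ 1.4 cup
mayonnaise: (1 tbsp + 2 tsp = 5/3 tbsp) × 11/5 × 15 mL/tbsp = 55.0 mL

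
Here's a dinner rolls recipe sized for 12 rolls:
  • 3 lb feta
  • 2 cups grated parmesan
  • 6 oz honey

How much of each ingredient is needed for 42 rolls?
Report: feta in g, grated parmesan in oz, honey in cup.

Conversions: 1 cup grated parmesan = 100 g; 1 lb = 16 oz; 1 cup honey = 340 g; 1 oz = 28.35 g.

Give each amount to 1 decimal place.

Scaling factor: 42/12 = 7/2 = 3.5.
feta: 3 lb × 7/2 × 16 oz/lb × 28.35 g/oz = 4762.8 g
grated parmesan: 2 cup × 7/2 × 100 g/cup ÷ 28.35 g/oz ≈ 24.7 oz
honey: 6 oz × 7/2 × 28.35 g/oz ÷ 340 g/cup ≈ 1.8 cup

feta: 4762.8 g; grated parmesan: 24.7 oz; honey: 1.8 cup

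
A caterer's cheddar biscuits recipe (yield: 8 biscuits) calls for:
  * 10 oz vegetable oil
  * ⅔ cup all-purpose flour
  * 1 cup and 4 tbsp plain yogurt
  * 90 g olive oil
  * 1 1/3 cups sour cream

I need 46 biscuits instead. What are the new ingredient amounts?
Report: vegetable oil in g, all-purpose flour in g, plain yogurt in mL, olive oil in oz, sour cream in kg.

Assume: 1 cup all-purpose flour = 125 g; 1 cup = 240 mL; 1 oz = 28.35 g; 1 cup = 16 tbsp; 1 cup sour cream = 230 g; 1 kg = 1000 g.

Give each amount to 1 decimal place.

Scaling factor: 46/8 = 23/4 = 5.75.
vegetable oil: 10 oz × 23/4 × 28.35 g/oz ≈ 1630.1 g
all-purpose flour: 2/3 cup × 23/4 × 125 g/cup ≈ 479.2 g
plain yogurt: (1 cup + 4 tbsp = 1.25 cup) × 23/4 × 240 mL/cup = 1725.0 mL
olive oil: 90 g × 23/4 ÷ 28.35 g/oz ≈ 18.3 oz
sour cream: 4/3 cup × 23/4 × 230 g/cup ÷ 1000 g/kg ≈ 1.8 kg

vegetable oil: 1630.1 g; all-purpose flour: 479.2 g; plain yogurt: 1725.0 mL; olive oil: 18.3 oz; sour cream: 1.8 kg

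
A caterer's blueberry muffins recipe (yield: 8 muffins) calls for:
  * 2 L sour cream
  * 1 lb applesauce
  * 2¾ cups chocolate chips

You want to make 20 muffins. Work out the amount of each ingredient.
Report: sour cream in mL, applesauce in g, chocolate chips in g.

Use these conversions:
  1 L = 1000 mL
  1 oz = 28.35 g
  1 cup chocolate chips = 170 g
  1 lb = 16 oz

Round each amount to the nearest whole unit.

Scaling factor: 20/8 = 5/2 = 2.5.
sour cream: 2 L × 5/2 × 1000 mL/L = 5000 mL
applesauce: 1 lb × 5/2 × 16 oz/lb × 28.35 g/oz = 1134 g
chocolate chips: 2.75 cup × 5/2 × 170 g/cup ≈ 1169 g

sour cream: 5000 mL; applesauce: 1134 g; chocolate chips: 1169 g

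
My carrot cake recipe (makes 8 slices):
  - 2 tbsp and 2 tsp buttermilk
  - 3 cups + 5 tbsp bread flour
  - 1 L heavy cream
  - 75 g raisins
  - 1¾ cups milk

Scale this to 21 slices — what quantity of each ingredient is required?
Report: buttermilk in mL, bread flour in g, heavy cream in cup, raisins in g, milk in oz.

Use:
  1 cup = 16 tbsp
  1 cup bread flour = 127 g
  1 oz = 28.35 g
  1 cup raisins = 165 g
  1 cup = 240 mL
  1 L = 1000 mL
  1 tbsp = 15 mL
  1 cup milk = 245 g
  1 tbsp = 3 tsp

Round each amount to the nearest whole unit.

buttermilk: 105 mL; bread flour: 1104 g; heavy cream: 11 cup; raisins: 197 g; milk: 40 oz

Scaling factor: 21/8 = 2.625.
buttermilk: (2 tbsp + 2 tsp = 8/3 tbsp) × 21/8 × 15 mL/tbsp = 105 mL
bread flour: (3 cup + 5 tbsp = 3.3125 cup) × 21/8 × 127 g/cup ≈ 1104 g
heavy cream: 1 L × 21/8 × 1000 mL/L ÷ 240 mL/cup ≈ 11 cup
raisins: 75 g × 21/8 ≈ 197 g
milk: 1.75 cup × 21/8 × 245 g/cup ÷ 28.35 g/oz ≈ 40 oz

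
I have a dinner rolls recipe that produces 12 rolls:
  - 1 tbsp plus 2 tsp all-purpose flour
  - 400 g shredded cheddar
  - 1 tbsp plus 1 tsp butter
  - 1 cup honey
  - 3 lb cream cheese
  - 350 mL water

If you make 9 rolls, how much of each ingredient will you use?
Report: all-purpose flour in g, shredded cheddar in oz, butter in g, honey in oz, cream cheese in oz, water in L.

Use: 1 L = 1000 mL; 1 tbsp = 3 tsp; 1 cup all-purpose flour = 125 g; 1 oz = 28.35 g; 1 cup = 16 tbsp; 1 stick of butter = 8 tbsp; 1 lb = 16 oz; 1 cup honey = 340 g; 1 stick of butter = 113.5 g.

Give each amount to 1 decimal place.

Scaling factor: 9/12 = 3/4 = 0.75.
all-purpose flour: (1 tbsp + 2 tsp = 5/3 tbsp) × 3/4 ÷ 16 tbsp/cup × 125 g/cup ≈ 9.8 g
shredded cheddar: 400 g × 3/4 ÷ 28.35 g/oz ≈ 10.6 oz
butter: (1 tbsp + 1 tsp = 4/3 tbsp) × 3/4 ÷ 8 tbsp/stick × 113.5 g/stick ≈ 14.2 g
honey: 1 cup × 3/4 × 340 g/cup ÷ 28.35 g/oz ≈ 9.0 oz
cream cheese: 3 lb × 3/4 × 16 oz/lb = 36.0 oz
water: 350 mL × 3/4 ÷ 1000 mL/L ≈ 0.3 L

all-purpose flour: 9.8 g; shredded cheddar: 10.6 oz; butter: 14.2 g; honey: 9.0 oz; cream cheese: 36.0 oz; water: 0.3 L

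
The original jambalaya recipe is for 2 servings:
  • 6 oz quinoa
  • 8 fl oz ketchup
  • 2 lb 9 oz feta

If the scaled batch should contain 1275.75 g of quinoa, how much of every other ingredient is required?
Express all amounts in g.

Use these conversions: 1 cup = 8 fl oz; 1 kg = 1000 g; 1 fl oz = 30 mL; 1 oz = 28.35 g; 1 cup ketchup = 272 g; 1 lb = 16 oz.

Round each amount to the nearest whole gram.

The original recipe has 170.1 g of quinoa, so the scaling factor is 1275.75 ÷ 170.1 = 15/2 = 7.5.
ketchup: 8 fl oz × 15/2 ÷ 8 fl oz/cup × 272 g/cup = 2040 g
feta: (2 lb + 9 oz = 2.5625 lb) × 15/2 × 16 oz/lb × 28.35 g/oz ≈ 8718 g

ketchup: 2040 g; feta: 8718 g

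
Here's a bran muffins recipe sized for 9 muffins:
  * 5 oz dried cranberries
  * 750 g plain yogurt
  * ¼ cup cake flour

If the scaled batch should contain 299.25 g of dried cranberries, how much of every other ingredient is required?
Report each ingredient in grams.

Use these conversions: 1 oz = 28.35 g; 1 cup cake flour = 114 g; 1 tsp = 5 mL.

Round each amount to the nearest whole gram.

The original recipe has 141.75 g of dried cranberries, so the scaling factor is 299.25 ÷ 141.75 = 19/9.
plain yogurt: 750 g × 19/9 ≈ 1583 g
cake flour: 0.25 cup × 19/9 × 114 g/cup ≈ 60 g

plain yogurt: 1583 g; cake flour: 60 g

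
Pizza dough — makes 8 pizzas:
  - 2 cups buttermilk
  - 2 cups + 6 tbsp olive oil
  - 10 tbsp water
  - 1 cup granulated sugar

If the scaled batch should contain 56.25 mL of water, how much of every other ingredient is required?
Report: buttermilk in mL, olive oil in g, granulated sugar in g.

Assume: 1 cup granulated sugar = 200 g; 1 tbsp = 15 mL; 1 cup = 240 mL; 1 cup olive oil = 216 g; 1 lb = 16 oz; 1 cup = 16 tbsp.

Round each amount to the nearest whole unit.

The original recipe has 150 mL of water, so the scaling factor is 56.25 ÷ 150 = 3/8 = 0.375.
buttermilk: 2 cup × 3/8 × 240 mL/cup = 180 mL
olive oil: (2 cup + 6 tbsp = 2.375 cup) × 3/8 × 216 g/cup ≈ 192 g
granulated sugar: 1 cup × 3/8 × 200 g/cup = 75 g

buttermilk: 180 mL; olive oil: 192 g; granulated sugar: 75 g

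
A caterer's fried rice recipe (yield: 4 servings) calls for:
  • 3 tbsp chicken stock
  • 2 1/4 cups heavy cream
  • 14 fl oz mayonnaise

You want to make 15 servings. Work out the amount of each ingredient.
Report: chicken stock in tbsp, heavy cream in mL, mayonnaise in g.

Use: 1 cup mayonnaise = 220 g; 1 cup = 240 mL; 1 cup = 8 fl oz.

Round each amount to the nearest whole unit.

Scaling factor: 15/4 = 3.75.
chicken stock: 3 tbsp × 15/4 ≈ 11 tbsp
heavy cream: 2.25 cup × 15/4 × 240 mL/cup = 2025 mL
mayonnaise: 14 fl oz × 15/4 ÷ 8 fl oz/cup × 220 g/cup ≈ 1444 g

chicken stock: 11 tbsp; heavy cream: 2025 mL; mayonnaise: 1444 g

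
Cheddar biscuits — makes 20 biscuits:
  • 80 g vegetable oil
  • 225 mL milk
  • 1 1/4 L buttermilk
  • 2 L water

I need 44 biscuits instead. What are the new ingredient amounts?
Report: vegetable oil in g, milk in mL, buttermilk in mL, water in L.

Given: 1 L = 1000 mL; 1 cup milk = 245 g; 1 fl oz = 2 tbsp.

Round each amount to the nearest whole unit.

Scaling factor: 44/20 = 11/5 = 2.2.
vegetable oil: 80 g × 11/5 = 176 g
milk: 225 mL × 11/5 = 495 mL
buttermilk: 1.25 L × 11/5 × 1000 mL/L = 2750 mL
water: 2 L × 11/5 ≈ 4 L

vegetable oil: 176 g; milk: 495 mL; buttermilk: 2750 mL; water: 4 L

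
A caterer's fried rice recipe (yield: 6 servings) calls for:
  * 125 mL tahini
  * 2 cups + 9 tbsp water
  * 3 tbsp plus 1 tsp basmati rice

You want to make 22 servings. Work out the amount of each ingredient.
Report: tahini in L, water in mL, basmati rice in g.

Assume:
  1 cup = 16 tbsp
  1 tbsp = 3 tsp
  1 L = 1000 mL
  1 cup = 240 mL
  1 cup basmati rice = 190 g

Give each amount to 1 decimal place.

Scaling factor: 22/6 = 11/3.
tahini: 125 mL × 11/3 ÷ 1000 mL/L ≈ 0.5 L
water: (2 cup + 9 tbsp = 2.5625 cup) × 11/3 × 240 mL/cup = 2255.0 mL
basmati rice: (3 tbsp + 1 tsp = 10/3 tbsp) × 11/3 ÷ 16 tbsp/cup × 190 g/cup ≈ 145.1 g

tahini: 0.5 L; water: 2255.0 mL; basmati rice: 145.1 g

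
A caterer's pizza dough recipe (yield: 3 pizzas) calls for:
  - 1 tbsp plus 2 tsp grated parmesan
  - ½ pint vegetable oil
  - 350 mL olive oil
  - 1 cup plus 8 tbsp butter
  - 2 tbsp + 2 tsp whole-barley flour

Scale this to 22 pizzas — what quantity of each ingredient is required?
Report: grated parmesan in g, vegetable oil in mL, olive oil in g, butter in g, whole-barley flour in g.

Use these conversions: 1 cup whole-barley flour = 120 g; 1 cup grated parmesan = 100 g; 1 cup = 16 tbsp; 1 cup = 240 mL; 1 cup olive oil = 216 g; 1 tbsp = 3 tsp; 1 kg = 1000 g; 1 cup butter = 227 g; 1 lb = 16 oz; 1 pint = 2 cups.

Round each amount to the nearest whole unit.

Scaling factor: 22/3.
grated parmesan: (1 tbsp + 2 tsp = 5/3 tbsp) × 22/3 ÷ 16 tbsp/cup × 100 g/cup ≈ 76 g
vegetable oil: 0.5 pint × 22/3 × 2 cup/pint × 240 mL/cup = 1760 mL
olive oil: 350 mL × 22/3 ÷ 240 mL/cup × 216 g/cup = 2310 g
butter: (1 cup + 8 tbsp = 1.5 cup) × 22/3 × 227 g/cup = 2497 g
whole-barley flour: (2 tbsp + 2 tsp = 8/3 tbsp) × 22/3 ÷ 16 tbsp/cup × 120 g/cup ≈ 147 g

grated parmesan: 76 g; vegetable oil: 1760 mL; olive oil: 2310 g; butter: 2497 g; whole-barley flour: 147 g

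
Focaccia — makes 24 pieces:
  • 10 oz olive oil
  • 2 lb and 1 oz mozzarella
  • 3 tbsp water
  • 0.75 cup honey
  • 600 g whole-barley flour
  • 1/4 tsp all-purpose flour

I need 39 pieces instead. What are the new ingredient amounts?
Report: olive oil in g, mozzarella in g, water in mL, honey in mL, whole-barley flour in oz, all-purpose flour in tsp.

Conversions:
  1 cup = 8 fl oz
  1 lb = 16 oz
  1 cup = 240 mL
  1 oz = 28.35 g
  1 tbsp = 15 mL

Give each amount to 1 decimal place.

olive oil: 460.7 g; mozzarella: 1520.3 g; water: 73.1 mL; honey: 292.5 mL; whole-barley flour: 34.4 oz; all-purpose flour: 0.4 tsp

Scaling factor: 39/24 = 13/8 = 1.625.
olive oil: 10 oz × 13/8 × 28.35 g/oz ≈ 460.7 g
mozzarella: (2 lb + 1 oz = 2.0625 lb) × 13/8 × 16 oz/lb × 28.35 g/oz ≈ 1520.3 g
water: 3 tbsp × 13/8 × 15 mL/tbsp ≈ 73.1 mL
honey: 0.75 cup × 13/8 × 240 mL/cup = 292.5 mL
whole-barley flour: 600 g × 13/8 ÷ 28.35 g/oz ≈ 34.4 oz
all-purpose flour: 0.25 tsp × 13/8 ≈ 0.4 tsp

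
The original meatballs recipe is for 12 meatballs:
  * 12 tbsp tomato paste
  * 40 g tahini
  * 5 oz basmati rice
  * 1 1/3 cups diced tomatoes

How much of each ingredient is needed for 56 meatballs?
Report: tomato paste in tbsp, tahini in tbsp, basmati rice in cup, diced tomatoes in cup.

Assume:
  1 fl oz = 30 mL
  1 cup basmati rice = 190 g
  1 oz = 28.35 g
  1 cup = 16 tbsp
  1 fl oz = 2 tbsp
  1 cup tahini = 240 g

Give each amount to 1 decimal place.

Scaling factor: 56/12 = 14/3.
tomato paste: 12 tbsp × 14/3 = 56.0 tbsp
tahini: 40 g × 14/3 ÷ 240 g/cup × 16 tbsp/cup ≈ 12.4 tbsp
basmati rice: 5 oz × 14/3 × 28.35 g/oz ÷ 190 g/cup ≈ 3.5 cup
diced tomatoes: 4/3 cup × 14/3 ≈ 6.2 cup

tomato paste: 56.0 tbsp; tahini: 12.4 tbsp; basmati rice: 3.5 cup; diced tomatoes: 6.2 cup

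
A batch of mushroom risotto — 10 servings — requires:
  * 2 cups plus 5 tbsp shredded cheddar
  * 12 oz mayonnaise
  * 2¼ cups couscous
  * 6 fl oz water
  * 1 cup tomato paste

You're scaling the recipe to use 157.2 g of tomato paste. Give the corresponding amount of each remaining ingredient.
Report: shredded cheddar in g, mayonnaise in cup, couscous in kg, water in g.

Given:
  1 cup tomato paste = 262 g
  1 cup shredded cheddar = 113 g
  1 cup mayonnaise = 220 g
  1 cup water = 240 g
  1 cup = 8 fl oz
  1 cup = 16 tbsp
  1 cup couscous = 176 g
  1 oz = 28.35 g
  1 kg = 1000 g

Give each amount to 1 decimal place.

shredded cheddar: 156.8 g; mayonnaise: 0.9 cup; couscous: 0.2 kg; water: 108.0 g

The original recipe has 262 g of tomato paste, so the scaling factor is 157.2 ÷ 262 = 3/5 = 0.6.
shredded cheddar: (2 cup + 5 tbsp = 2.3125 cup) × 3/5 × 113 g/cup ≈ 156.8 g
mayonnaise: 12 oz × 3/5 × 28.35 g/oz ÷ 220 g/cup ≈ 0.9 cup
couscous: 2.25 cup × 3/5 × 176 g/cup ÷ 1000 g/kg ≈ 0.2 kg
water: 6 fl oz × 3/5 ÷ 8 fl oz/cup × 240 g/cup = 108.0 g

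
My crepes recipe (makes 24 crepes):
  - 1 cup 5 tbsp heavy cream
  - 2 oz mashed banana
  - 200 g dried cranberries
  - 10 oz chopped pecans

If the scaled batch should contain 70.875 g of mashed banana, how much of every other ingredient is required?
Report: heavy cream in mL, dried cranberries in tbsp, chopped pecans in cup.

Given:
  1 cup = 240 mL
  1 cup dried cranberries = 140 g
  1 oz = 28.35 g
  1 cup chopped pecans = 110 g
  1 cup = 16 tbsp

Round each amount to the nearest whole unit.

heavy cream: 394 mL; dried cranberries: 29 tbsp; chopped pecans: 3 cup

The original recipe has 56.7 g of mashed banana, so the scaling factor is 70.875 ÷ 56.7 = 5/4 = 1.25.
heavy cream: (1 cup + 5 tbsp = 1.3125 cup) × 5/4 × 240 mL/cup ≈ 394 mL
dried cranberries: 200 g × 5/4 ÷ 140 g/cup × 16 tbsp/cup ≈ 29 tbsp
chopped pecans: 10 oz × 5/4 × 28.35 g/oz ÷ 110 g/cup ≈ 3 cup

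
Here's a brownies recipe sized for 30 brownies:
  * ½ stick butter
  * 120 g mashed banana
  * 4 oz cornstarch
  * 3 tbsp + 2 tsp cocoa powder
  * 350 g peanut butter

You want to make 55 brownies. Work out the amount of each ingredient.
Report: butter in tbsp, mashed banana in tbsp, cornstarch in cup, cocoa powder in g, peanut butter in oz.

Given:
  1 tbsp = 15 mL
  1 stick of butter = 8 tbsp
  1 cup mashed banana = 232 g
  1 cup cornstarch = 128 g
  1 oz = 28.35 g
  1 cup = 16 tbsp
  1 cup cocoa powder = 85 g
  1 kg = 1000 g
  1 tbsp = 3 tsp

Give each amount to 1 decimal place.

butter: 7.3 tbsp; mashed banana: 15.2 tbsp; cornstarch: 1.6 cup; cocoa powder: 35.7 g; peanut butter: 22.6 oz

Scaling factor: 55/30 = 11/6.
butter: 0.5 stick × 11/6 × 8 tbsp/stick ≈ 7.3 tbsp
mashed banana: 120 g × 11/6 ÷ 232 g/cup × 16 tbsp/cup ≈ 15.2 tbsp
cornstarch: 4 oz × 11/6 × 28.35 g/oz ÷ 128 g/cup ≈ 1.6 cup
cocoa powder: (3 tbsp + 2 tsp = 11/3 tbsp) × 11/6 ÷ 16 tbsp/cup × 85 g/cup ≈ 35.7 g
peanut butter: 350 g × 11/6 ÷ 28.35 g/oz ≈ 22.6 oz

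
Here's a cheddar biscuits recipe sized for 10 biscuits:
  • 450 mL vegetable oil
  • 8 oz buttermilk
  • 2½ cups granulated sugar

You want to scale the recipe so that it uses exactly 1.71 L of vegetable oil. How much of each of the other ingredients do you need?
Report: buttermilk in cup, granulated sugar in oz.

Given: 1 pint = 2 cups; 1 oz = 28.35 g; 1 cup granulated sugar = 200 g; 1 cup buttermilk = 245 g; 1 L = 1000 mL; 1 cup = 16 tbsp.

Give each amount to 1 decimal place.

The original recipe has 0.45 L of vegetable oil, so the scaling factor is 1.71 ÷ 0.45 = 19/5 = 3.8.
buttermilk: 8 oz × 19/5 × 28.35 g/oz ÷ 245 g/cup ≈ 3.5 cup
granulated sugar: 2.5 cup × 19/5 × 200 g/cup ÷ 28.35 g/oz ≈ 67.0 oz

buttermilk: 3.5 cup; granulated sugar: 67.0 oz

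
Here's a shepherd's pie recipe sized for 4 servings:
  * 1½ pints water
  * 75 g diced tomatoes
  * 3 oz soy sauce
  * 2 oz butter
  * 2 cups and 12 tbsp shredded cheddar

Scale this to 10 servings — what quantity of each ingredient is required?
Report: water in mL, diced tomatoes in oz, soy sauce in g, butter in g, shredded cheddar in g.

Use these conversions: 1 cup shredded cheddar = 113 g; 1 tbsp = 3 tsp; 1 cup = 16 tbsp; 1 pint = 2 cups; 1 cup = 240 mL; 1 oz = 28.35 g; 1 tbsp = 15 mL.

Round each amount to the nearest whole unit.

Scaling factor: 10/4 = 5/2 = 2.5.
water: 1.5 pint × 5/2 × 2 cup/pint × 240 mL/cup = 1800 mL
diced tomatoes: 75 g × 5/2 ÷ 28.35 g/oz ≈ 7 oz
soy sauce: 3 oz × 5/2 × 28.35 g/oz ≈ 213 g
butter: 2 oz × 5/2 × 28.35 g/oz ≈ 142 g
shredded cheddar: (2 cup + 12 tbsp = 2.75 cup) × 5/2 × 113 g/cup ≈ 777 g

water: 1800 mL; diced tomatoes: 7 oz; soy sauce: 213 g; butter: 142 g; shredded cheddar: 777 g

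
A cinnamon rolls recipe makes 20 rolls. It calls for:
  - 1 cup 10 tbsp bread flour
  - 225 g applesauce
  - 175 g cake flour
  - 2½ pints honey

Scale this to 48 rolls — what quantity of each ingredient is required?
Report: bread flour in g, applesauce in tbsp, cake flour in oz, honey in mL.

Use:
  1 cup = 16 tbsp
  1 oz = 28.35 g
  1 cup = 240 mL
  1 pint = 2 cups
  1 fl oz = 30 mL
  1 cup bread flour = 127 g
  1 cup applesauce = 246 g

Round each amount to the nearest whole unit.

Scaling factor: 48/20 = 12/5 = 2.4.
bread flour: (1 cup + 10 tbsp = 1.625 cup) × 12/5 × 127 g/cup ≈ 495 g
applesauce: 225 g × 12/5 ÷ 246 g/cup × 16 tbsp/cup ≈ 35 tbsp
cake flour: 175 g × 12/5 ÷ 28.35 g/oz ≈ 15 oz
honey: 2.5 pint × 12/5 × 2 cup/pint × 240 mL/cup = 2880 mL

bread flour: 495 g; applesauce: 35 tbsp; cake flour: 15 oz; honey: 2880 mL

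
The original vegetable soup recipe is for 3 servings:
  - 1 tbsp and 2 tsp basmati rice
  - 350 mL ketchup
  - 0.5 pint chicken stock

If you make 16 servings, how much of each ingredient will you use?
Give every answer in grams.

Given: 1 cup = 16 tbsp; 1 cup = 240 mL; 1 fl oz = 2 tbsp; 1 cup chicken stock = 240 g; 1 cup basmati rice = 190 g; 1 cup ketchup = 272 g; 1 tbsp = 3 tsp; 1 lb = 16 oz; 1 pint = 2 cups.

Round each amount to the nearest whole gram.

basmati rice: 106 g; ketchup: 2116 g; chicken stock: 1280 g

Scaling factor: 16/3.
basmati rice: (1 tbsp + 2 tsp = 5/3 tbsp) × 16/3 ÷ 16 tbsp/cup × 190 g/cup ≈ 106 g
ketchup: 350 mL × 16/3 ÷ 240 mL/cup × 272 g/cup ≈ 2116 g
chicken stock: 0.5 pint × 16/3 × 2 cup/pint × 240 g/cup = 1280 g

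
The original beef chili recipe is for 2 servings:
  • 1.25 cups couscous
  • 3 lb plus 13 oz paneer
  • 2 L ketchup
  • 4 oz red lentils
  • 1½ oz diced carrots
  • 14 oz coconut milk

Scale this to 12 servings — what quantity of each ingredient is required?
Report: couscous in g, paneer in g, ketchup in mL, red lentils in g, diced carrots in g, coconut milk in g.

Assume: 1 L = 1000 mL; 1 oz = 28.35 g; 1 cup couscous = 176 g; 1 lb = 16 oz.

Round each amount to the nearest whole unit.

Scaling factor: 12/2 = 6.
couscous: 1.25 cup × 6 × 176 g/cup = 1320 g
paneer: (3 lb + 13 oz = 3.8125 lb) × 6 × 16 oz/lb × 28.35 g/oz ≈ 10376 g
ketchup: 2 L × 6 × 1000 mL/L = 12000 mL
red lentils: 4 oz × 6 × 28.35 g/oz ≈ 680 g
diced carrots: 1.5 oz × 6 × 28.35 g/oz ≈ 255 g
coconut milk: 14 oz × 6 × 28.35 g/oz ≈ 2381 g

couscous: 1320 g; paneer: 10376 g; ketchup: 12000 mL; red lentils: 680 g; diced carrots: 255 g; coconut milk: 2381 g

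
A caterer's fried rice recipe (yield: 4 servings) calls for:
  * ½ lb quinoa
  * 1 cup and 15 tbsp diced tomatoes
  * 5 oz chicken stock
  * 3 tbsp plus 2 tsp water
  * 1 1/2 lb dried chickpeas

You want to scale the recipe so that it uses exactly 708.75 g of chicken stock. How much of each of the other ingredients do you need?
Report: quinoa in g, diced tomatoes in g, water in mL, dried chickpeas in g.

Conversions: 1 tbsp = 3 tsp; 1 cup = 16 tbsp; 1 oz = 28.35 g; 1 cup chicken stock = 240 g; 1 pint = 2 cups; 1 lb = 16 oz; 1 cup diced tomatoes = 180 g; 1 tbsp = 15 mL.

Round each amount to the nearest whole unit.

quinoa: 1134 g; diced tomatoes: 1744 g; water: 275 mL; dried chickpeas: 3402 g

The original recipe has 141.75 g of chicken stock, so the scaling factor is 708.75 ÷ 141.75 = 5.
quinoa: 0.5 lb × 5 × 16 oz/lb × 28.35 g/oz = 1134 g
diced tomatoes: (1 cup + 15 tbsp = 1.9375 cup) × 5 × 180 g/cup ≈ 1744 g
water: (3 tbsp + 2 tsp = 11/3 tbsp) × 5 × 15 mL/tbsp = 275 mL
dried chickpeas: 1.5 lb × 5 × 16 oz/lb × 28.35 g/oz = 3402 g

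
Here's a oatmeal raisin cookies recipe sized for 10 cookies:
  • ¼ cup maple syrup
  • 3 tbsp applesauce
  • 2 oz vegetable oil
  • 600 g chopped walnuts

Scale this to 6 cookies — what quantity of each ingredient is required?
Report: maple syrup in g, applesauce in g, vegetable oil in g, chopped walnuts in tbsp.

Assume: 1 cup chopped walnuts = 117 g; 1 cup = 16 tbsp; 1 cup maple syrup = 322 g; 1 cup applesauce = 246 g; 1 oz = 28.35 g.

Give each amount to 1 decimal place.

Scaling factor: 6/10 = 3/5 = 0.6.
maple syrup: 0.25 cup × 3/5 × 322 g/cup = 48.3 g
applesauce: 3 tbsp × 3/5 ÷ 16 tbsp/cup × 246 g/cup ≈ 27.7 g
vegetable oil: 2 oz × 3/5 × 28.35 g/oz ≈ 34.0 g
chopped walnuts: 600 g × 3/5 ÷ 117 g/cup × 16 tbsp/cup ≈ 49.2 tbsp

maple syrup: 48.3 g; applesauce: 27.7 g; vegetable oil: 34.0 g; chopped walnuts: 49.2 tbsp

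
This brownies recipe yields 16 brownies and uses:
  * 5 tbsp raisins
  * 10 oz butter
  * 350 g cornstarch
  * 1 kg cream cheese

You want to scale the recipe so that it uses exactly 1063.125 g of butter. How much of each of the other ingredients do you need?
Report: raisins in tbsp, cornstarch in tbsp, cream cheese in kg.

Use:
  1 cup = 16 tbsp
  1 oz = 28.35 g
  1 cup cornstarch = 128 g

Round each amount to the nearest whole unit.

The original recipe has 283.5 g of butter, so the scaling factor is 1063.125 ÷ 283.5 = 15/4 = 3.75.
raisins: 5 tbsp × 15/4 ≈ 19 tbsp
cornstarch: 350 g × 15/4 ÷ 128 g/cup × 16 tbsp/cup ≈ 164 tbsp
cream cheese: 1 kg × 15/4 ≈ 4 kg

raisins: 19 tbsp; cornstarch: 164 tbsp; cream cheese: 4 kg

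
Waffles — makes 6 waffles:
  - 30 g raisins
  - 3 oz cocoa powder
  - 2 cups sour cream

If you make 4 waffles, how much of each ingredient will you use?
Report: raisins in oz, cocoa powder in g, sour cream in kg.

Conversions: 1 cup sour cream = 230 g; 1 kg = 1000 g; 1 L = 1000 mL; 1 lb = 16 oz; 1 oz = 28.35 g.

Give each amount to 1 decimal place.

raisins: 0.7 oz; cocoa powder: 56.7 g; sour cream: 0.3 kg

Scaling factor: 4/6 = 2/3.
raisins: 30 g × 2/3 ÷ 28.35 g/oz ≈ 0.7 oz
cocoa powder: 3 oz × 2/3 × 28.35 g/oz = 56.7 g
sour cream: 2 cup × 2/3 × 230 g/cup ÷ 1000 g/kg ≈ 0.3 kg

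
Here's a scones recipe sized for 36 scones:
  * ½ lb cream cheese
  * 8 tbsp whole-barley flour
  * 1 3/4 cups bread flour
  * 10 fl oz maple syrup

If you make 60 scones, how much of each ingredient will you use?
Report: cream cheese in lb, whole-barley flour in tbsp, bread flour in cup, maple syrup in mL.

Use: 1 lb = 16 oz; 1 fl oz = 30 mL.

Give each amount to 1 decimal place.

cream cheese: 0.8 lb; whole-barley flour: 13.3 tbsp; bread flour: 2.9 cup; maple syrup: 500.0 mL

Scaling factor: 60/36 = 5/3.
cream cheese: 0.5 lb × 5/3 ≈ 0.8 lb
whole-barley flour: 8 tbsp × 5/3 ≈ 13.3 tbsp
bread flour: 1.75 cup × 5/3 ≈ 2.9 cup
maple syrup: 10 fl oz × 5/3 × 30 mL/fl oz = 500.0 mL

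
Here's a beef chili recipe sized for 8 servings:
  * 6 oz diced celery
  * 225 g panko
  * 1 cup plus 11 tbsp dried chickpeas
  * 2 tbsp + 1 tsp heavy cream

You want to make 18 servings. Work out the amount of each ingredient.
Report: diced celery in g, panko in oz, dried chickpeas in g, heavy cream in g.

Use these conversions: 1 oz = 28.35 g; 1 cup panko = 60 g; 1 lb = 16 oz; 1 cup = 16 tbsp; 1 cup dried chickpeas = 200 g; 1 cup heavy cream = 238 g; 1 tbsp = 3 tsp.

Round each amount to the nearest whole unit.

Scaling factor: 18/8 = 9/4 = 2.25.
diced celery: 6 oz × 9/4 × 28.35 g/oz ≈ 383 g
panko: 225 g × 9/4 ÷ 28.35 g/oz ≈ 18 oz
dried chickpeas: (1 cup + 11 tbsp = 1.6875 cup) × 9/4 × 200 g/cup ≈ 759 g
heavy cream: (2 tbsp + 1 tsp = 7/3 tbsp) × 9/4 ÷ 16 tbsp/cup × 238 g/cup ≈ 78 g

diced celery: 383 g; panko: 18 oz; dried chickpeas: 759 g; heavy cream: 78 g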